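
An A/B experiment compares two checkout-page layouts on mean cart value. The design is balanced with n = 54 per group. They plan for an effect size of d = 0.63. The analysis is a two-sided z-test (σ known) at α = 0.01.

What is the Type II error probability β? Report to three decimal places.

Noncentrality parameter: δ = d·√(n/2) = 0.63 × √(54/2) = 3.2736
Two-sided α = 0.01 → critical value z_{0.005} = 2.576.
Power = Φ(δ − 2.576) + Φ(−δ − 2.576) = Φ(0.698) + Φ(-5.849) = 0.7573 + 0.0000 = 0.7573.
Type II error: β = 1 − power = 1 − 0.7573 = 0.2427.

β ≈ 0.243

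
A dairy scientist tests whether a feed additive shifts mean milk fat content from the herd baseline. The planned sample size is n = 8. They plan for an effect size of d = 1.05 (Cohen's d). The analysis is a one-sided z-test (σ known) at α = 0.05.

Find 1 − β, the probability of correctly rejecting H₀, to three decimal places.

Noncentrality parameter: δ = d·√n = 1.05 × √8 = 2.9698
Critical value for a one-sided test at α = 0.05: z_α = 1.645.
Power = Φ(δ − 1.645) = Φ(1.325) = 0.9074.

Power ≈ 0.907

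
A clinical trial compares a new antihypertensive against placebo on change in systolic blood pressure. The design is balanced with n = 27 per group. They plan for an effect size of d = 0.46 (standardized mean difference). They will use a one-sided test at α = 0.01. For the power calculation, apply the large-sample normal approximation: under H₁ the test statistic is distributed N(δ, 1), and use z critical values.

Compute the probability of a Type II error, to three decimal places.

Noncentrality parameter: δ = d·√(n/2) = 0.46 × √(27/2) = 1.6901
One-sided α = 0.01 → critical value z_{0.01} = 2.326.
Power = P(Z > 2.326 − δ) = Φ(-0.636) = 0.2623.
Type II error: β = 1 − power = 1 − 0.2623 = 0.7377.

β ≈ 0.738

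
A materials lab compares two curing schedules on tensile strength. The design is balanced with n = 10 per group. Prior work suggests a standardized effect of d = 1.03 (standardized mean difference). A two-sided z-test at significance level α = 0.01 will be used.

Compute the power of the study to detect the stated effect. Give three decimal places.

Noncentrality parameter: δ = d·√(n/2) = 1.03 × √(10/2) = 2.3032
Two-sided α = 0.01 → critical value z_{0.005} = 2.576.
Power = Φ(δ − 2.576) + Φ(−δ − 2.576) = Φ(-0.273) + Φ(-4.879) = 0.3925 + 0.0000 = 0.3926.

Power ≈ 0.393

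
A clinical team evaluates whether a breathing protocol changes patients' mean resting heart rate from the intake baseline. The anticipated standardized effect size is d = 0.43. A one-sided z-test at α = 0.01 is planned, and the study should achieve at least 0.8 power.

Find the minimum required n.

Set Φ(δ − 2.326) = 0.8; then δ − 2.326 = Φ⁻¹(0.8) = 0.842, giving δ = 3.168.
δ = d·√n ⇒ n = (δ/d)² = (3.168 / 0.43)² = 54.28.
Rounding up, n = 55.

n = 55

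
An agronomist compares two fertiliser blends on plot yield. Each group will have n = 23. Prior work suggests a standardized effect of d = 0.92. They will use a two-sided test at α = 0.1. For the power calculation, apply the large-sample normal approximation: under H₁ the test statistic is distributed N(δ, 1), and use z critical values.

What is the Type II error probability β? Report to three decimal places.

Noncentrality parameter: δ = d·√(n/2) = 0.92 × √(23/2) = 3.1199
Critical value for a two-sided test at α = 0.1: z_{α/2} = 1.645.
Power = Φ(δ − 1.645) + Φ(−δ − 1.645) = Φ(1.475) + Φ(-4.765) = 0.9299 + 0.0000 = 0.9299.
Type II error: β = 1 − power = 1 − 0.9299 = 0.0701.

β ≈ 0.070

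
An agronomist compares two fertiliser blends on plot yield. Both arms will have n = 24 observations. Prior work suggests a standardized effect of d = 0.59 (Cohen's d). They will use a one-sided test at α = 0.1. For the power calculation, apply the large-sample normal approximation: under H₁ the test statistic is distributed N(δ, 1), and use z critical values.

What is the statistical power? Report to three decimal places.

Power ≈ 0.777

Noncentrality parameter: δ = d·√(n/2) = 0.59 × √(24/2) = 2.0438
One-sided α = 0.1 → critical value z_{0.1} = 1.282.
Power = P(Z > 1.282 − δ) = Φ(0.762) = 0.7771.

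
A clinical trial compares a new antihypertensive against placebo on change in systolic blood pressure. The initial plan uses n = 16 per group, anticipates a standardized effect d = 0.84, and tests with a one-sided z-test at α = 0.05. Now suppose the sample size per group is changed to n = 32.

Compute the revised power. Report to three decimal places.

Power ≈ 0.957

With n = 32 per group: δ = d·√(n/2) = 0.84 × √(32/2) = 3.3600. Critical value z_{0.05} = 1.645.
Revised power = P(Z > 1.645 − δ) = Φ(1.715) = 0.9568.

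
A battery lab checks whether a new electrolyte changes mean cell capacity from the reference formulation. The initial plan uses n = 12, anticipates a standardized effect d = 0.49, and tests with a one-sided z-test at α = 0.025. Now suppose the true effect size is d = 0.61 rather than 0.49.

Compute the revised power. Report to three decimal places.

Power ≈ 0.561

With d = 0.61: δ = d·√n = 0.61 × √12 = 2.1131. Critical value z_{0.025} = 1.960.
Revised power = P(Z > 1.960 − δ) = Φ(0.153) = 0.5609.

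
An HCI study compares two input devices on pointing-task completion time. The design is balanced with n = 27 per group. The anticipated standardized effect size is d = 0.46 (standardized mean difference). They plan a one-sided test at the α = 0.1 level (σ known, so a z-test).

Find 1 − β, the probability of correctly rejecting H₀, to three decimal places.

Power ≈ 0.659

Noncentrality parameter: λ = d·√(n/2) = 0.46 × √(27/2) = 1.6901
Critical value for a one-sided test at α = 0.1: z_α = 1.282.
Power = P(Z > 1.282 − λ) = Φ(0.409) = 0.6586.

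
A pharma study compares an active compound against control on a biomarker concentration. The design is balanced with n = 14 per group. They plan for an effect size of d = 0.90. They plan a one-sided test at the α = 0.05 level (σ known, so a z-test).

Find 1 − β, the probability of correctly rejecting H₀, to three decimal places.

Power ≈ 0.769

Noncentrality parameter: δ = d·√(n/2) = 0.90 × √(14/2) = 2.3812
Critical value for a one-sided test at α = 0.05: z_α = 1.645.
Power = Φ(δ − 1.645) = Φ(0.736) = 0.7692.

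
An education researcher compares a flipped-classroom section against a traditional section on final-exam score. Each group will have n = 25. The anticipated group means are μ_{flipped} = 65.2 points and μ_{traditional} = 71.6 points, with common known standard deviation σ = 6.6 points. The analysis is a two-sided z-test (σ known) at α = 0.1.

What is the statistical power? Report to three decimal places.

Standardized effect: d = |μ_{flipped} − μ_{traditional}| / σ = |65.2 − 71.6| / 6.6 = 0.9697
Noncentrality parameter: δ = d·√(n/2) = 0.9697 × √(25/2) = 3.4284
Two-sided α = 0.1 → critical value z_{0.05} = 1.645.
Power = Φ(δ − 1.645) + Φ(−δ − 1.645) = Φ(1.784) + Φ(-5.073) = 0.9628 + 0.0000 = 0.9628.

Power ≈ 0.963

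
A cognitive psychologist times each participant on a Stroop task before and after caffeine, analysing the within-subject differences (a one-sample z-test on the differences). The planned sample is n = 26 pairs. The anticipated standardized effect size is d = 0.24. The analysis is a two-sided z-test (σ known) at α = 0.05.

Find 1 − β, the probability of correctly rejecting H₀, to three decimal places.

Power ≈ 0.232

Noncentrality parameter: δ = d·√n = 0.24 × √26 = 1.2238
Critical value for a two-sided test at α = 0.05: z_{α/2} = 1.960.
Power = Φ(δ − 1.960) + Φ(−δ − 1.960) = Φ(-0.736) + Φ(-3.184) = 0.2308 + 0.0007 = 0.2315.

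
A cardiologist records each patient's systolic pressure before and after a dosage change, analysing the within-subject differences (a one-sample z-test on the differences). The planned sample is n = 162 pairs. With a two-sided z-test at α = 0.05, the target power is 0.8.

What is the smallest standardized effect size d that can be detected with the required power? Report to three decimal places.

Required noncentrality: δ = z_{0.025} + z_{0.20} = 1.960 + 0.842 = 2.802.
(The second rejection-region term Φ(−δ − z_{α/2}) is negligible and dropped.)
δ = d·√n ⇒ d = δ/√n = 2.802/√162 = 0.2201.

d ≈ 0.220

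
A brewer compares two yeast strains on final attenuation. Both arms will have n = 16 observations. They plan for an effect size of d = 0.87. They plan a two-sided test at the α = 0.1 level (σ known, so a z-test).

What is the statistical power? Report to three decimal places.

Noncentrality parameter: δ = d·√(n/2) = 0.87 × √(16/2) = 2.4607
Critical value for a two-sided test at α = 0.1: z_{α/2} = 1.645.
Power = Φ(δ − 1.645) + Φ(−δ − 1.645) = Φ(0.816) + Φ(-4.106) = 0.7927 + 0.0000 = 0.7927.

Power ≈ 0.793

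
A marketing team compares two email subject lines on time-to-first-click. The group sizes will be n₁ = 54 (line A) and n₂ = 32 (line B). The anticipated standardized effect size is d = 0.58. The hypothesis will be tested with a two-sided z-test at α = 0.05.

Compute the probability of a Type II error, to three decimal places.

Noncentrality parameter: δ = d / √(1/n₁ + 1/n₂) = 0.58 / √(1/54 + 1/32) = 2.5999
Two-sided α = 0.05 → critical value z_{0.025} = 1.960.
Power = Φ(δ − 1.960) + Φ(−δ − 1.960) = Φ(0.640) + Φ(-4.560) = 0.7389 + 0.0000 = 0.7389.
Type II error: β = 1 − power = 1 − 0.7389 = 0.2611.

β ≈ 0.261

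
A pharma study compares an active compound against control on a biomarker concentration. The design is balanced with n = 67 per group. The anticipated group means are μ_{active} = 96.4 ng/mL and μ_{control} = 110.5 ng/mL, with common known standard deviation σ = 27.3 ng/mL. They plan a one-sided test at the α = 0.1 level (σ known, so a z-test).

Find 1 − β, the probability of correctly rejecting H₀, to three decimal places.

Standardized effect: d = |μ_{active} − μ_{control}| / σ = |96.4 − 110.5| / 27.3 = 0.5165
Noncentrality parameter: δ = d·√(n/2) = 0.5165 × √(67/2) = 2.9894
Critical value for a one-sided test at α = 0.1: z_α = 1.282.
Power = Φ(δ − 1.282) = Φ(1.708) = 0.9562.

Power ≈ 0.956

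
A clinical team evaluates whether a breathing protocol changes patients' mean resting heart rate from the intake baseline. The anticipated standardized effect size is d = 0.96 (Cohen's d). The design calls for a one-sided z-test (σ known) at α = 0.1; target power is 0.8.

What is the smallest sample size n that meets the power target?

For power 0.8 need Φ(δ − z_{0.1}) = 0.8, so δ = z_{0.1} + z_{0.20} = 1.282 + 0.842 = 2.123.
δ = d·√n ⇒ n = (δ/d)² = (2.123 / 0.96)² = 4.89.
Rounding up, n = 5.

n = 5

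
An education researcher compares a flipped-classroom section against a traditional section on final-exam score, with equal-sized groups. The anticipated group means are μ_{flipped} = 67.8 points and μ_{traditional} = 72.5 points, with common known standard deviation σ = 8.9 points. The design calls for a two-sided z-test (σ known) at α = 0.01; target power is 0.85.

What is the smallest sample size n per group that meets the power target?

n = 94 per group

Standardized effect: d = |μ_{flipped} − μ_{traditional}| / σ = |67.8 − 72.5| / 8.9 = 0.5281
For power 0.85 need Φ(δ − z_{0.005}) = 0.85, so δ = z_{0.005} + z_{0.15} = 2.576 + 1.036 = 3.612.
(Ignoring the negligible lower-tail rejection probability gives the usual closed-form inversion.)
δ = d·√(n/2) ⇒ n = 2(δ/d)² = 2 × (3.612 / 0.5281)² = 93.58.
Rounding up, n = 94 per group.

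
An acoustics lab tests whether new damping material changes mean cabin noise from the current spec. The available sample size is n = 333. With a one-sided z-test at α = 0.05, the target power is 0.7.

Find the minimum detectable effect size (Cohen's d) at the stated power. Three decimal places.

Need Φ(δ − 1.645) = 0.7, so δ = 1.645 + 0.524 = 2.169.
δ = d·√n ⇒ d = δ/√n = 2.169/√333 = 0.1189.

d ≈ 0.119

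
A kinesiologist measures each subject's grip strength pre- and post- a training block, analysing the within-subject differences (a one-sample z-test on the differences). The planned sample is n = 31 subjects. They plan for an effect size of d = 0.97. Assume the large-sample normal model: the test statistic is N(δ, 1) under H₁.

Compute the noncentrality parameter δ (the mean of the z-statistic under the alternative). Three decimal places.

δ = d·√n = 0.97 × √31 = 5.4007

δ ≈ 5.401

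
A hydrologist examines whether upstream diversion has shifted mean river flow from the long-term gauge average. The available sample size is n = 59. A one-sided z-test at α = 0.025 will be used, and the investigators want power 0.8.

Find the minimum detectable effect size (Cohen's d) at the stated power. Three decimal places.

d ≈ 0.365

Need Φ(δ − 1.960) = 0.8, so δ = 1.960 + 0.842 = 2.802.
δ = d·√n ⇒ d = δ/√n = 2.802/√59 = 0.3647.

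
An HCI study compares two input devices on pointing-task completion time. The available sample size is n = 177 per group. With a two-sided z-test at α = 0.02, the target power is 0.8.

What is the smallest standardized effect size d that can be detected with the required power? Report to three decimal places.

Required noncentrality: δ = z_{0.01} + z_{0.20} = 2.326 + 0.842 = 3.168.
(The second rejection-region term Φ(−δ − z_{α/2}) is negligible and dropped.)
δ = d·√(n/2) ⇒ d = δ/√(n/2) = 3.168/√(177/2) = 0.3368.

d ≈ 0.337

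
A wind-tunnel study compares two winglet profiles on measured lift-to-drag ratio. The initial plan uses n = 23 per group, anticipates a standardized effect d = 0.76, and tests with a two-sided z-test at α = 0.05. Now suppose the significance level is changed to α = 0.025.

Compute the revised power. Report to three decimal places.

Power ≈ 0.632

δ = d·√(n/2) = 0.76 × √(23/2) = 2.5773 (unchanged). New critical value: z_{0.0125} = 2.241.
Revised power = Φ(δ − 2.241) + Φ(−δ − 2.241) = Φ(0.336) + Φ(-4.819) = 0.6315 + 0.0000 = 0.6315.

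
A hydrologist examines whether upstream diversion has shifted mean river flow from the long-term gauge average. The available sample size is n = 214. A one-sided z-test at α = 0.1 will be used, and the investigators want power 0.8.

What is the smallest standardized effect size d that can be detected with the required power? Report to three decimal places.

d ≈ 0.145

Required noncentrality: δ = z_{0.1} + z_{0.20} = 1.282 + 0.842 = 2.123.
δ = d·√n ⇒ d = δ/√n = 2.123/√214 = 0.1451.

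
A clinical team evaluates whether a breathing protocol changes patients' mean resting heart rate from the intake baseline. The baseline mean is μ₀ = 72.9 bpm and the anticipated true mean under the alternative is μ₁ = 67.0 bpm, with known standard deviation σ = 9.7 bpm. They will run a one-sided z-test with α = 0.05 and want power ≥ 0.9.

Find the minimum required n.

Standardized effect: d = |μ₁ − μ₀| / σ = |67.0 − 72.9| / 9.7 = 0.6082
For power 0.9 need Φ(δ − z_{0.05}) = 0.9, so δ = z_{0.05} + z_{0.10} = 1.645 + 1.282 = 2.926.
δ = d·√n ⇒ n = (δ/d)² = (2.926 / 0.6082)² = 23.15.
Rounding up, n = 24.

n = 24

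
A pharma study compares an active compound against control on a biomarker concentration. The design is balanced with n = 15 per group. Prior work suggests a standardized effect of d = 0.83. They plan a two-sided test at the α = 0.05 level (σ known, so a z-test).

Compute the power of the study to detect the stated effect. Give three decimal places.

Noncentrality parameter: δ = d·√(n/2) = 0.83 × √(15/2) = 2.2730
Two-sided α = 0.05 → critical value z_{0.025} = 1.960.
Power = Φ(δ − 1.960) + Φ(−δ − 1.960) = Φ(0.313) + Φ(-4.233) = 0.6229 + 0.0000 = 0.6229.

Power ≈ 0.623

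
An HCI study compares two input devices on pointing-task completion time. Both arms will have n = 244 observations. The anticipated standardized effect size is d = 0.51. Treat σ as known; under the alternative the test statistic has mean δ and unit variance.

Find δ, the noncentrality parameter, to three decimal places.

δ = d·√(n/2) = 0.51 × √(244/2) = 5.6331

δ ≈ 5.633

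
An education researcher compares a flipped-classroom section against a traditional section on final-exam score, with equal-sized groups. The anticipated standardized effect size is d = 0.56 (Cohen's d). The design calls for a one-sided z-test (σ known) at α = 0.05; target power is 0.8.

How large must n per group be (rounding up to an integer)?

Set Φ(δ − 1.645) = 0.8; then δ − 1.645 = Φ⁻¹(0.8) = 0.842, giving δ = 2.486.
δ = d·√(n/2) ⇒ n = 2(δ/d)² = 2 × (2.486 / 0.56)² = 39.43.
Round up to the next whole unit.

n = 40 per group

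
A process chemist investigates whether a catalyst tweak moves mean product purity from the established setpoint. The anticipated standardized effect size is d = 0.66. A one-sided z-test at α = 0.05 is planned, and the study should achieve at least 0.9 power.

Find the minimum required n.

n = 20

Set Φ(δ − 1.645) = 0.9; then δ − 1.645 = Φ⁻¹(0.9) = 1.282, giving δ = 2.926.
δ = d·√n ⇒ n = (δ/d)² = (2.926 / 0.66)² = 19.66.
Rounding up, n = 20.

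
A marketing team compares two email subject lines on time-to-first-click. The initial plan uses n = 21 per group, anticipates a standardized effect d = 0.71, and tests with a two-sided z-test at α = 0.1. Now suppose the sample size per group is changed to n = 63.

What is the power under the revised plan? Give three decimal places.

Power ≈ 0.990

With n = 63 per group: δ = d·√(n/2) = 0.71 × √(63/2) = 3.9849. Critical value z_{0.05} = 1.645.
Revised power = Φ(δ − 1.645) + Φ(−δ − 1.645) = Φ(2.340) + Φ(-5.630) = 0.9904 + 0.0000 = 0.9904.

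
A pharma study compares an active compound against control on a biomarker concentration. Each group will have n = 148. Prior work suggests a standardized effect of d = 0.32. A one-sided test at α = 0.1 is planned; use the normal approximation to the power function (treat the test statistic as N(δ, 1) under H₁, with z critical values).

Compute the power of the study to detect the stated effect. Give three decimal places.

Noncentrality parameter: δ = d·√(n/2) = 0.32 × √(148/2) = 2.7527
Critical value for a one-sided test at α = 0.1: z_α = 1.282.
Power = Φ(δ − 1.282) = Φ(1.471) = 0.9294.

Power ≈ 0.929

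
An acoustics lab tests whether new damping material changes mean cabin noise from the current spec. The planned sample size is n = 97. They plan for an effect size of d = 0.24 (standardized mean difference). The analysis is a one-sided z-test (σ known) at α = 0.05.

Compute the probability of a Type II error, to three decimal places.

Noncentrality parameter: δ = d·√n = 0.24 × √97 = 2.3637
One-sided α = 0.05 → critical value z_{0.05} = 1.645.
Power = P(Z > 1.645 − δ) = Φ(0.719) = 0.7639.
Type II error: β = 1 − power = 1 − 0.7639 = 0.2361.

β ≈ 0.236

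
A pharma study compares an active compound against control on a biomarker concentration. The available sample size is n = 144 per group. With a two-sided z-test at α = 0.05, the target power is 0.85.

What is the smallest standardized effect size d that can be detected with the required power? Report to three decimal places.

Required noncentrality: δ = z_{0.025} + z_{0.15} = 1.960 + 1.036 = 2.996.
(The second rejection-region term Φ(−δ − z_{α/2}) is negligible and dropped.)
δ = d·√(n/2) ⇒ d = δ/√(n/2) = 2.996/√(144/2) = 0.3531.

d ≈ 0.353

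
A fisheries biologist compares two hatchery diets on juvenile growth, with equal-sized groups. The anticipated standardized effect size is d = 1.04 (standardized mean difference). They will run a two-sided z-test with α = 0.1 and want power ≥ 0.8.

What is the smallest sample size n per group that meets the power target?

For power 0.8 need Φ(δ − z_{0.05}) = 0.8, so δ = z_{0.05} + z_{0.20} = 1.645 + 0.842 = 2.486.
(The Φ(−δ − z_{α/2}) term is vanishingly small for δ > 0 and is dropped in the standard sample-size formula.)
δ = d·√(n/2) ⇒ n = 2(δ/d)² = 2 × (2.486 / 1.04)² = 11.43.
Round up to the next whole unit.

n = 12 per group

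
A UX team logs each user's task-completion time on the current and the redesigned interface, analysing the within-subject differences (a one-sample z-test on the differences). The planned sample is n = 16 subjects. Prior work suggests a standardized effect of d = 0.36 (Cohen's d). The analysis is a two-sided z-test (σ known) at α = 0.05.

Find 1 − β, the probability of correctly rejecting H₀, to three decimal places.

Power ≈ 0.302

Noncentrality parameter: δ = d·√n = 0.36 × √16 = 1.4400
Two-sided α = 0.05 → critical value z_{0.025} = 1.960.
Power = Φ(δ − 1.960) + Φ(−δ − 1.960) = Φ(-0.520) + Φ(-3.400) = 0.3015 + 0.0003 = 0.3019.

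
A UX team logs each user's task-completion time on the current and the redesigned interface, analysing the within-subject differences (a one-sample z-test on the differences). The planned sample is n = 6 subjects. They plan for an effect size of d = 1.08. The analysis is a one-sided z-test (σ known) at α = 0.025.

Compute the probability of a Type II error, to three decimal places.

Noncentrality parameter: δ = d·√n = 1.08 × √6 = 2.6454
One-sided α = 0.025 → critical value z_{0.025} = 1.960.
Power = Φ(δ − 1.960) = Φ(0.685) = 0.7535.
Type II error: β = 1 − power = 1 − 0.7535 = 0.2465.

β ≈ 0.247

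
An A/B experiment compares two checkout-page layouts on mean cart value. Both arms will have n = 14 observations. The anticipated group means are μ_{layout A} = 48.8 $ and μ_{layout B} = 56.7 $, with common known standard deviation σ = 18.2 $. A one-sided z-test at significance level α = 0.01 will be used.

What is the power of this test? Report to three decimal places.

Power ≈ 0.119

Standardized effect: d = |μ_{layout A} − μ_{layout B}| / σ = |48.8 − 56.7| / 18.2 = 0.4341
Noncentrality parameter: δ = d·√(n/2) = 0.4341 × √(14/2) = 1.1484
One-sided α = 0.01 → critical value z_{0.01} = 2.326.
Power = Φ(δ − 2.326) = Φ(-1.178) = 0.1194.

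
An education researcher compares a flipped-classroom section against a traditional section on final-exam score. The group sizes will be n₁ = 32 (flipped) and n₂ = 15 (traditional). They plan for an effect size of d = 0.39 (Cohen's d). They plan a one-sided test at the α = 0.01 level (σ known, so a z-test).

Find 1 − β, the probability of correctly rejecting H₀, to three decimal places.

Noncentrality parameter: δ = d / √(1/n₁ + 1/n₂) = 0.39 / √(1/32 + 1/15) = 1.2463
Critical value for a one-sided test at α = 0.01: z_α = 2.326.
Power = Φ(δ − 2.326) = Φ(-1.080) = 0.1401.

Power ≈ 0.140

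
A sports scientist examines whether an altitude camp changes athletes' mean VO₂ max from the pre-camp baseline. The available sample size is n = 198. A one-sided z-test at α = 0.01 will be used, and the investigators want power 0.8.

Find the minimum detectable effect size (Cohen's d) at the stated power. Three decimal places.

Need Φ(δ − 2.326) = 0.8, so δ = 2.326 + 0.842 = 3.168.
δ = d·√n ⇒ d = δ/√n = 3.168/√198 = 0.2251.

d ≈ 0.225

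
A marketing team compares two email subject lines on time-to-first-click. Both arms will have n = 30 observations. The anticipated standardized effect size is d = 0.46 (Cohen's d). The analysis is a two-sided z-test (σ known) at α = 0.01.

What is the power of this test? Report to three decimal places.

Noncentrality parameter: δ = d·√(n/2) = 0.46 × √(30/2) = 1.7816
Two-sided α = 0.01 → critical value z_{0.005} = 2.576.
Power = Φ(δ − 2.576) + Φ(−δ − 2.576) = Φ(-0.794) + Φ(-4.357) = 0.2135 + 0.0000 = 0.2135.

Power ≈ 0.214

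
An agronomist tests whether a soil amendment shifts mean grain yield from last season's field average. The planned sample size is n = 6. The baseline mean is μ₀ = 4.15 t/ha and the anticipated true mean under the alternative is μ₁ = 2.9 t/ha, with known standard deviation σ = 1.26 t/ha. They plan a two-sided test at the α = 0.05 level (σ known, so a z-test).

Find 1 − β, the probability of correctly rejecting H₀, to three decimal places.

Power ≈ 0.681

Standardized effect: d = |μ₁ − μ₀| / σ = |2.9 − 4.15| / 1.26 = 0.9921
Noncentrality parameter: λ = d·√n = 0.9921 × √6 = 2.4300
Critical value for a two-sided test at α = 0.05: z_{α/2} = 1.960.
Power = Φ(λ − 1.960) + Φ(−λ − 1.960) = Φ(0.470) + Φ(-4.390) = 0.6809 + 0.0000 = 0.6809.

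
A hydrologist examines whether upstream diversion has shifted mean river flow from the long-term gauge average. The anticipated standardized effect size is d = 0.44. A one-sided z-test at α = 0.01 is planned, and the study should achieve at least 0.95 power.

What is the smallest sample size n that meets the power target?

For power 0.95 need Φ(δ − z_{0.01}) = 0.95, so δ = z_{0.01} + z_{0.05} = 2.326 + 1.645 = 3.971.
δ = d·√n ⇒ n = (δ/d)² = (3.971 / 0.44)² = 81.46.
Rounding up, n = 82.

n = 82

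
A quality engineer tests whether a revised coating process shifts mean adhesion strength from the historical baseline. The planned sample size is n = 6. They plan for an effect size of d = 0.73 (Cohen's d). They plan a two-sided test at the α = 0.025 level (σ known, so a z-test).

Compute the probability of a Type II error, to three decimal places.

Noncentrality parameter: δ = d·√n = 0.73 × √6 = 1.7881
Two-sided α = 0.025 → critical value z_{0.0125} = 2.241.
Power = Φ(δ − 2.241) + Φ(−δ − 2.241) = Φ(-0.453) + Φ(-4.030) = 0.3252 + 0.0000 = 0.3252.
Type II error: β = 1 − power = 1 − 0.3252 = 0.6748.

β ≈ 0.675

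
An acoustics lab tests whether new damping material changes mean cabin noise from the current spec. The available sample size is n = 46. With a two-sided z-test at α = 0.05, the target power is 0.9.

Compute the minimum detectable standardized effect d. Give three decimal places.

Required noncentrality: δ = z_{0.025} + z_{0.10} = 1.960 + 1.282 = 3.242.
(The second rejection-region term Φ(−δ − z_{α/2}) is negligible and dropped.)
δ = d·√n ⇒ d = δ/√n = 3.242/√46 = 0.4779.

d ≈ 0.478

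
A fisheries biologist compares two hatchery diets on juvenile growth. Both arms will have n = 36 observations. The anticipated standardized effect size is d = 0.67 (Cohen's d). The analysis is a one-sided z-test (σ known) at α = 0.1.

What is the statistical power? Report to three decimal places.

Power ≈ 0.941

Noncentrality parameter: δ = d·√(n/2) = 0.67 × √(36/2) = 2.8426
One-sided α = 0.1 → critical value z_{0.1} = 1.282.
Power = P(Z > 1.282 − δ) = Φ(1.561) = 0.9407.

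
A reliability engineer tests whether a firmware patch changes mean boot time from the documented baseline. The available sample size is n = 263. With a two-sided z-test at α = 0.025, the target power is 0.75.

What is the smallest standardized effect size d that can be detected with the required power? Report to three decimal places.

Need Φ(δ − 2.241) = 0.75, so δ = 2.241 + 0.674 = 2.916.
(The second rejection-region term Φ(−δ − z_{α/2}) is negligible and dropped.)
δ = d·√n ⇒ d = δ/√n = 2.916/√263 = 0.1798.

d ≈ 0.180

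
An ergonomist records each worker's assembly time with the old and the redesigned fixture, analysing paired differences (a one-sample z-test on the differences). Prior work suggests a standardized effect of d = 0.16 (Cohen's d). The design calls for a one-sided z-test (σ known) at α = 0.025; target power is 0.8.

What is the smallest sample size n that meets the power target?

Set Φ(δ − 1.960) = 0.8; then δ − 1.960 = Φ⁻¹(0.8) = 0.842, giving δ = 2.802.
δ = d·√n ⇒ n = (δ/d)² = (2.802 / 0.16)² = 306.60.
Rounding up, n = 307.

n = 307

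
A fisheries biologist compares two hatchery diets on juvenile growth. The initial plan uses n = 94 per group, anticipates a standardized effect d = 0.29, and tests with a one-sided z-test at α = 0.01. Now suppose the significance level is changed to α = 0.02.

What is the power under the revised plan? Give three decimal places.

Power ≈ 0.474

δ = d·√(n/2) = 0.29 × √(94/2) = 1.9881 (unchanged). New critical value: z_{0.02} = 2.054.
Revised power = P(Z > 2.054 − δ) = Φ(-0.066) = 0.4738.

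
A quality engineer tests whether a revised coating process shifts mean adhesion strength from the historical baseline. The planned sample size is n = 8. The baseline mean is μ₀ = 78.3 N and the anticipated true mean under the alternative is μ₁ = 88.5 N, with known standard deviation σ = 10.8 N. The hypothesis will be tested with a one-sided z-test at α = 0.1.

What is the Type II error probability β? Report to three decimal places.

β ≈ 0.082

Standardized effect: d = |μ₁ − μ₀| / σ = |88.5 − 78.3| / 10.8 = 0.9444
Noncentrality parameter: δ = d·√n = 0.9444 × √8 = 2.6713
One-sided α = 0.1 → critical value z_{0.1} = 1.282.
Power = P(Z > 1.282 − δ) = Φ(1.390) = 0.9177.
Type II error: β = 1 − power = 1 − 0.9177 = 0.0823.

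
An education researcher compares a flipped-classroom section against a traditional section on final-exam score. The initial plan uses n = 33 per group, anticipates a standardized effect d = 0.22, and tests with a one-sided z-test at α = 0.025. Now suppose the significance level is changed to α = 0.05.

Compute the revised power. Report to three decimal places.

δ = d·√(n/2) = 0.22 × √(33/2) = 0.8936 (unchanged). New critical value: z_{0.05} = 1.645.
Revised power = Φ(δ − 1.645) = Φ(-0.751) = 0.2263.

Power ≈ 0.226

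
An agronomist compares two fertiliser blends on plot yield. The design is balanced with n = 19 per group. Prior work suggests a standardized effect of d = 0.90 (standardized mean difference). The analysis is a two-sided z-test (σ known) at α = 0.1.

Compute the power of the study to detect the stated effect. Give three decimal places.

Noncentrality parameter: λ = d·√(n/2) = 0.90 × √(19/2) = 2.7740
Two-sided α = 0.1 → critical value z_{0.05} = 1.645.
Power = Φ(λ − 1.645) + Φ(−λ − 1.645) = Φ(1.129) + Φ(-4.419) = 0.8706 + 0.0000 = 0.8706.

Power ≈ 0.871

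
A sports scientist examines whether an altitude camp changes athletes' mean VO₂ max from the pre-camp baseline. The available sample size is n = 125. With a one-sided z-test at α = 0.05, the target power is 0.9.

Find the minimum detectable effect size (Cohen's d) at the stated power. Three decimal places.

d ≈ 0.262

Need Φ(δ − 1.645) = 0.9, so δ = 1.645 + 1.282 = 2.926.
δ = d·√n ⇒ d = δ/√n = 2.926/√125 = 0.2617.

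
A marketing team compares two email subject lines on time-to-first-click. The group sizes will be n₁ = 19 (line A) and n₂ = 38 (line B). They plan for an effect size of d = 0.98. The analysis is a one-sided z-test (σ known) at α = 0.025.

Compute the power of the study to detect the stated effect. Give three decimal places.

Noncentrality parameter: δ = d / √(1/n₁ + 1/n₂) = 0.98 / √(1/19 + 1/38) = 3.4878
One-sided α = 0.025 → critical value z_{0.025} = 1.960.
Power = P(Z > 1.960 − δ) = Φ(1.528) = 0.9367.

Power ≈ 0.937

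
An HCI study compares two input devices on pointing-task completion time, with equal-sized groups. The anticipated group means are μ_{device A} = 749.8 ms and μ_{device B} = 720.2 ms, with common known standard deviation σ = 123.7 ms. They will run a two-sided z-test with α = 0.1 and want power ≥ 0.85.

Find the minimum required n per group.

n = 252 per group

Standardized effect: d = |μ_{device A} − μ_{device B}| / σ = |749.8 − 720.2| / 123.7 = 0.2393
Set Φ(δ − 1.645) = 0.85; then δ − 1.645 = Φ⁻¹(0.85) = 1.036, giving δ = 2.681.
(Ignoring the negligible lower-tail rejection probability gives the usual closed-form inversion.)
δ = d·√(n/2) ⇒ n = 2(δ/d)² = 2 × (2.681 / 0.2393)² = 251.11.
Rounding up, n = 252 per group.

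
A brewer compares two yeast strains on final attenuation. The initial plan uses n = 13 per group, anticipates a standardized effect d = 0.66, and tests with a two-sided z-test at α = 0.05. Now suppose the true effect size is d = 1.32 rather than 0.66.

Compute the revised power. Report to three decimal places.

Power ≈ 0.920

With d = 1.32: δ = d·√(n/2) = 1.32 × √(13/2) = 3.3654. Critical value z_{0.025} = 1.960.
Revised power = Φ(δ − 1.960) + Φ(−δ − 1.960) = Φ(1.405) + Φ(-5.325) = 0.9200 + 0.0000 = 0.9200.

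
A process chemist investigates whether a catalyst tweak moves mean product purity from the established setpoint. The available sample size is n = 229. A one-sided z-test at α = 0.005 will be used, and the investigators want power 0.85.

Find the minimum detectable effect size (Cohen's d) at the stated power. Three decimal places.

d ≈ 0.239

Required noncentrality: δ = z_{0.005} + z_{0.15} = 2.576 + 1.036 = 3.612.
δ = d·√n ⇒ d = δ/√n = 3.612/√229 = 0.2387.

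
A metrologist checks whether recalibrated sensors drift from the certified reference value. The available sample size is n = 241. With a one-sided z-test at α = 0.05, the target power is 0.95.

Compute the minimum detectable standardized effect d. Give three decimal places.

Required noncentrality: δ = z_{0.05} + z_{0.05} = 1.645 + 1.645 = 3.290.
δ = d·√n ⇒ d = δ/√n = 3.290/√241 = 0.2119.

d ≈ 0.212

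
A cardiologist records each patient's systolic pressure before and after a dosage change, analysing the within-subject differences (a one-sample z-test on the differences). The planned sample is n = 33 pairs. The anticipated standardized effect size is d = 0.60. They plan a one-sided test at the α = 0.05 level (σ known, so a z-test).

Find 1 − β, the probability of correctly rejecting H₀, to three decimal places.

Power ≈ 0.964

Noncentrality parameter: δ = d·√n = 0.60 × √33 = 3.4467
One-sided α = 0.05 → critical value z_{0.05} = 1.645.
Power = Φ(δ − 1.645) = Φ(1.802) = 0.9642.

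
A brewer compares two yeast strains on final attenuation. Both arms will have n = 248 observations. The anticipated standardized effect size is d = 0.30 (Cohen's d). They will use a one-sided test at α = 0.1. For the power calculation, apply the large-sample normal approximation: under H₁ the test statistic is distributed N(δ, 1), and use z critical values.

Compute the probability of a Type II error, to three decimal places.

Noncentrality parameter: δ = d·√(n/2) = 0.30 × √(248/2) = 3.3407
Critical value for a one-sided test at α = 0.1: z_α = 1.282.
Power = P(Z > 1.282 − δ) = Φ(2.059) = 0.9803.
Type II error: β = 1 − power = 1 − 0.9803 = 0.0197.

β ≈ 0.020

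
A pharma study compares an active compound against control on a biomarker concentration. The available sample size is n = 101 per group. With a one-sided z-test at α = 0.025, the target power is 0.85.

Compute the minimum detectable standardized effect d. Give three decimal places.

Need Φ(δ − 1.960) = 0.85, so δ = 1.960 + 1.036 = 2.996.
δ = d·√(n/2) ⇒ d = δ/√(n/2) = 2.996/√(101/2) = 0.4217.

d ≈ 0.422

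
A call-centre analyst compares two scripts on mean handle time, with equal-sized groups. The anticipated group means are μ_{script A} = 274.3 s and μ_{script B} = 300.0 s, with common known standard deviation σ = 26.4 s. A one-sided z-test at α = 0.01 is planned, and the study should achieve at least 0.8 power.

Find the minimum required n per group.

n = 22 per group

Standardized effect: d = |μ_{script A} − μ_{script B}| / σ = |274.3 − 300.0| / 26.4 = 0.9735
For power 0.8 need Φ(δ − z_{0.01}) = 0.8, so δ = z_{0.01} + z_{0.20} = 2.326 + 0.842 = 3.168.
δ = d·√(n/2) ⇒ n = 2(δ/d)² = 2 × (3.168 / 0.9735)² = 21.18.
Rounding up, n = 22 per group.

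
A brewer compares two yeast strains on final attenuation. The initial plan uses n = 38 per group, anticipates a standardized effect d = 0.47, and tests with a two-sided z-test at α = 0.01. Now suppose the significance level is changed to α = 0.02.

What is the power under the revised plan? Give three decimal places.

Power ≈ 0.391

δ = d·√(n/2) = 0.47 × √(38/2) = 2.0487 (unchanged). New critical value: z_{0.01} = 2.326.
Revised power = Φ(δ − 2.326) + Φ(−δ − 2.326) = Φ(-0.278) + Φ(-4.375) = 0.3906 + 0.0000 = 0.3906.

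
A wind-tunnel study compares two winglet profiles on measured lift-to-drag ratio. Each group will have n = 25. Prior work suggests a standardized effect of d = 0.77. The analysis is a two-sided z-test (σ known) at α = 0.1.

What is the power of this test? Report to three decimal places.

Power ≈ 0.859

Noncentrality parameter: δ = d·√(n/2) = 0.77 × √(25/2) = 2.7224
Critical value for a two-sided test at α = 0.1: z_{α/2} = 1.645.
Power = Φ(δ − 1.645) + Φ(−δ − 1.645) = Φ(1.078) + Φ(-4.367) = 0.8594 + 0.0000 = 0.8594.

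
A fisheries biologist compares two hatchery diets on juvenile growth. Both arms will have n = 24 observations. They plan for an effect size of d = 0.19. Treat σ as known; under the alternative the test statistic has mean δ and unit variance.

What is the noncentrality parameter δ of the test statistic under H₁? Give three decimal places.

δ ≈ 0.658

δ = d·√(n/2) = 0.19 × √(24/2) = 0.6582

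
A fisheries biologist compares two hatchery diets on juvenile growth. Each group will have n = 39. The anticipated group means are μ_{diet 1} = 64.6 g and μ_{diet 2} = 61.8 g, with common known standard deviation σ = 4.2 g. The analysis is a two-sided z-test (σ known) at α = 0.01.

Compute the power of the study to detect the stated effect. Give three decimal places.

Standardized effect: d = |μ_{diet 1} − μ_{diet 2}| / σ = |64.6 − 61.8| / 4.2 = 0.6667
Noncentrality parameter: δ = d·√(n/2) = 0.6667 × √(39/2) = 2.9439
Two-sided α = 0.01 → critical value z_{0.005} = 2.576.
Power = Φ(δ − 2.576) + Φ(−δ − 2.576) = Φ(0.368) + Φ(-5.520) = 0.6436 + 0.0000 = 0.6436.

Power ≈ 0.644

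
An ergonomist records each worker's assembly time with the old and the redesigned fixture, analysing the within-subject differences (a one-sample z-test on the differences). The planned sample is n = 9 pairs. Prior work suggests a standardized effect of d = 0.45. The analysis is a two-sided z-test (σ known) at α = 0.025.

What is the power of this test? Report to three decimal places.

Power ≈ 0.187

Noncentrality parameter: δ = d·√n = 0.45 × √9 = 1.3500
Two-sided α = 0.025 → critical value z_{0.0125} = 2.241.
Power = Φ(δ − 2.241) + Φ(−δ − 2.241) = Φ(-0.891) + Φ(-3.591) = 0.1864 + 0.0002 = 0.1865.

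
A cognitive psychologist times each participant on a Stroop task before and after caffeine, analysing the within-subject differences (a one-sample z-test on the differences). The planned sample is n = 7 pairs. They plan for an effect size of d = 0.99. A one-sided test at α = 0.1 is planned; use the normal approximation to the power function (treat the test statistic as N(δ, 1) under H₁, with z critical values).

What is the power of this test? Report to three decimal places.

Noncentrality parameter: δ = d·√n = 0.99 × √7 = 2.6193
Critical value for a one-sided test at α = 0.1: z_α = 1.282.
Power = Φ(δ − 1.282) = Φ(1.338) = 0.9095.

Power ≈ 0.910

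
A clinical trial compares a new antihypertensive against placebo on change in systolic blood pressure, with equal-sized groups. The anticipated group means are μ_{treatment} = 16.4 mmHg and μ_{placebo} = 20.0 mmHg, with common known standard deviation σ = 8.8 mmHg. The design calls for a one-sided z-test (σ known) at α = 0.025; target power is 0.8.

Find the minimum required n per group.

n = 94 per group

Standardized effect: d = |μ_{treatment} − μ_{placebo}| / σ = |16.4 − 20.0| / 8.8 = 0.4091
For power 0.8 need Φ(δ − z_{0.025}) = 0.8, so δ = z_{0.025} + z_{0.20} = 1.960 + 0.842 = 2.802.
δ = d·√(n/2) ⇒ n = 2(δ/d)² = 2 × (2.802 / 0.4091)² = 93.80.
Rounding up, n = 94 per group.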